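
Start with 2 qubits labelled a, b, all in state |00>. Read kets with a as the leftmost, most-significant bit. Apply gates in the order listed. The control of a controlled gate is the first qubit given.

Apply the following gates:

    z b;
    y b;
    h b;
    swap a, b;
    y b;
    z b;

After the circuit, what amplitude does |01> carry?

|01> carries amplitude sqrt(2)/2 in the final state.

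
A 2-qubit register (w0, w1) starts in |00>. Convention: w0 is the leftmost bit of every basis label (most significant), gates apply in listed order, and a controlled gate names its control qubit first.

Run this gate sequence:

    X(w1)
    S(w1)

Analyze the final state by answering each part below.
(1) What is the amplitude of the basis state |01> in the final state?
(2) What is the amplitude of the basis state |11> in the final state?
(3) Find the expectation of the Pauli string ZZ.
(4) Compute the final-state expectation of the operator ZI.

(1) |01> carries amplitude I in the final state.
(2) |11> carries amplitude 0 in the final state.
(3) In the final state, ZZ has expectation -1.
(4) In the final state, ZI has expectation 1.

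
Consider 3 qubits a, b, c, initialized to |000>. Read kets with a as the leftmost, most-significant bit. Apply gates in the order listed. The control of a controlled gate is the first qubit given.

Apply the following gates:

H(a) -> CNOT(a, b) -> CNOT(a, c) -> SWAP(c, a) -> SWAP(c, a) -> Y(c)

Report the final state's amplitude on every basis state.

After the circuit, the state carries amplitude sqrt(2)*I/2 on |001>, -sqrt(2)*I/2 on |110>, and 0 on every other basis state. Key observation: steps 4-5 multiply out to the identity, so the circuit reduces to the remaining gates.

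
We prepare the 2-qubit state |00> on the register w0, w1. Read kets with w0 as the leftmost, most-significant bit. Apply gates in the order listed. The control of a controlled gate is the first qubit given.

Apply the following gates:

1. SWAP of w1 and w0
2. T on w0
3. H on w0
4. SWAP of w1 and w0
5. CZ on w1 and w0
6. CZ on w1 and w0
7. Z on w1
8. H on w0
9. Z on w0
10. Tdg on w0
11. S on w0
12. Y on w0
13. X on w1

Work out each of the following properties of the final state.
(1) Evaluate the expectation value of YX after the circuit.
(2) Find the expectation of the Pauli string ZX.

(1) The observable YX averages to sqrt(2)/2.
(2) In the final state, ZX has expectation 0.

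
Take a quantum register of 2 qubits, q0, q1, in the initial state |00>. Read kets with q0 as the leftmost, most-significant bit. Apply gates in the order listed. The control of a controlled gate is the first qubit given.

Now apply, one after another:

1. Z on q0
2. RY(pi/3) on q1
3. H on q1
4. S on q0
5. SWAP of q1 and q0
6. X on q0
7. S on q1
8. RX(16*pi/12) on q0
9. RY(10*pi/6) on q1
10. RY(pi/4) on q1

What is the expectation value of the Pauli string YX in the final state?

The observable YX averages to -3*sqrt(2)/16 + 3*sqrt(6)/16.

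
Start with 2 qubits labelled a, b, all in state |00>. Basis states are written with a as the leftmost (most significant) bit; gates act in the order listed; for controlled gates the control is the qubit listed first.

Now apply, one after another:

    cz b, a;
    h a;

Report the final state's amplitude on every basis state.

The resulting statevector has amplitude sqrt(2)/2 on |00>, 0 on |01>, sqrt(2)/2 on |10>, 0 on |11>.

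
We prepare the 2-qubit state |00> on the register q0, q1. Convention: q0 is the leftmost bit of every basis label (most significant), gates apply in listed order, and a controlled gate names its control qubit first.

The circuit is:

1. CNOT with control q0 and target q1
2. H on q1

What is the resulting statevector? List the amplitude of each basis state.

The resulting statevector has amplitude sqrt(2)/2 on |00>, sqrt(2)/2 on |01>, 0 on |10>, 0 on |11>.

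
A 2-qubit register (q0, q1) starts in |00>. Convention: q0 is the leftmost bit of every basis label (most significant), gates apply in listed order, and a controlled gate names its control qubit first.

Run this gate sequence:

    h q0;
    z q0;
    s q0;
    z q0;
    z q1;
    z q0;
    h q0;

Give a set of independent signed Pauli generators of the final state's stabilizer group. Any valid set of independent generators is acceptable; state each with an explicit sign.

The stabilizer group can be generated by +YI, +IZ, among other valid generating sets.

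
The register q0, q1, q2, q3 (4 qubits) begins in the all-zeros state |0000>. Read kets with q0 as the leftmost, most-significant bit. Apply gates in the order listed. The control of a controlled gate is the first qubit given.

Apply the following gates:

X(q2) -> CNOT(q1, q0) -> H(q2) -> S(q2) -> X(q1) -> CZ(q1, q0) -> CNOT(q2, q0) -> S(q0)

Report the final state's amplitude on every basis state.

After the circuit, the state carries amplitude sqrt(2)/2 on |0100>, sqrt(2)/2 on |1110>, and 0 on every other basis state.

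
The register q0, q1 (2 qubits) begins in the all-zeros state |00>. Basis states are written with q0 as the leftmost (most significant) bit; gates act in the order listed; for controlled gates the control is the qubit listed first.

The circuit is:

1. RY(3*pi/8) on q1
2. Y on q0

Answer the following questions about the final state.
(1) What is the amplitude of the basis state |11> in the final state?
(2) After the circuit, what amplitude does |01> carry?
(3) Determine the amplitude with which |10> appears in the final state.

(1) The amplitude on |11> is I*sin(3*pi/16).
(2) The final state's coefficient on |01> equals 0.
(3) The final state's coefficient on |10> equals I*cos(3*pi/16).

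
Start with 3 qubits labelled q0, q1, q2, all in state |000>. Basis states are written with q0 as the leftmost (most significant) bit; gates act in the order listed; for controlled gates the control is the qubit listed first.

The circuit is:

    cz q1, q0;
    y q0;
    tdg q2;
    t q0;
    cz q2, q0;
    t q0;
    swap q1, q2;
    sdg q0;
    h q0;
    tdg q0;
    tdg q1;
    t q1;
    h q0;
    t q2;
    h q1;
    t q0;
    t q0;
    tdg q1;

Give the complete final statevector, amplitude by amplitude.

After the circuit, the state carries amplitude sqrt(2)*(-exp(I*pi/4) + I)/4 on |000>, 0 on |001>, sqrt(2)*(-1 + exp(I*pi/4))/4 on |010>, 0 on |011>, sqrt(2)*(-1 + exp(3*I*pi/4))/4 on |100>, 0 on |101>, sqrt(2)*(exp(3*I*pi/4) + I)/4 on |110>, 0 on |111>.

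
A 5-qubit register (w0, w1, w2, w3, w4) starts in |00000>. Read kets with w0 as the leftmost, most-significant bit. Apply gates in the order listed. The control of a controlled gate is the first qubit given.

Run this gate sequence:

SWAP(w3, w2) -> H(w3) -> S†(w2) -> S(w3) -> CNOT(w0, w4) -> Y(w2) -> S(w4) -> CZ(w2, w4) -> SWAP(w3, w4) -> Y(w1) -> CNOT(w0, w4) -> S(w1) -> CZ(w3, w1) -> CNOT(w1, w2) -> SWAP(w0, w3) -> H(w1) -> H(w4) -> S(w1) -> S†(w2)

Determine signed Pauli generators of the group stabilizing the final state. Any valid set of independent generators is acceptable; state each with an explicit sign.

The final state is stabilized by the group generated by -IYIII, -IIIIY, +ZIIII, +IIZII, +IIIZI; other independent generating sets are equally valid.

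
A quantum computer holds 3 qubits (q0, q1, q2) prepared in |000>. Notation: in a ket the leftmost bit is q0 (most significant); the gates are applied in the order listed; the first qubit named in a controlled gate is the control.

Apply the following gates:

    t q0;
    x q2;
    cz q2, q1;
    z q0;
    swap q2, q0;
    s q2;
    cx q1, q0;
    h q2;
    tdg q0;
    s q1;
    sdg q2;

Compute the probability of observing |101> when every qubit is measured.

Outcome |101> occurs with probability 1/2.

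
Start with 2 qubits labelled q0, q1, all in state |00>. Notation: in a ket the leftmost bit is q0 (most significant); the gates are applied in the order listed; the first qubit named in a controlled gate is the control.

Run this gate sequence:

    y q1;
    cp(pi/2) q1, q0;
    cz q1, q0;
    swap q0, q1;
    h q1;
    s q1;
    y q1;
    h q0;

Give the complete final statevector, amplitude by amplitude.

The final amplitudes are I/2 on |00>, -1/2 on |01>, -I/2 on |10>, 1/2 on |11>.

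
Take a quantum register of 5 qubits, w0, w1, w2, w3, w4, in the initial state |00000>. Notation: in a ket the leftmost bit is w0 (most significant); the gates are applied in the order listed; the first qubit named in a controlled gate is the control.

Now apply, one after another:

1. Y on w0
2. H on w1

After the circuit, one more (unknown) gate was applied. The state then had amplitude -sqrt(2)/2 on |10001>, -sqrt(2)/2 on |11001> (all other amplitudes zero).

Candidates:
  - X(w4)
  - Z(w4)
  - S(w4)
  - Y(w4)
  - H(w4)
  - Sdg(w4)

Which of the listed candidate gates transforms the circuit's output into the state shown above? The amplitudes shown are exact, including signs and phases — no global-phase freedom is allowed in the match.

The applied gate was Y(w4).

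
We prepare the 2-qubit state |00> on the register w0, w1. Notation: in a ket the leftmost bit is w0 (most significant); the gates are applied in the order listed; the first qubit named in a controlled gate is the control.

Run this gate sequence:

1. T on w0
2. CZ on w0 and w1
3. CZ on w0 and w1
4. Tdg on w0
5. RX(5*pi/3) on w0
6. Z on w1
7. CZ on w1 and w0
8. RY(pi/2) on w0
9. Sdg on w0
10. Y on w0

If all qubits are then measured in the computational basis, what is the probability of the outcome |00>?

The probability of measuring |00> is 1/2.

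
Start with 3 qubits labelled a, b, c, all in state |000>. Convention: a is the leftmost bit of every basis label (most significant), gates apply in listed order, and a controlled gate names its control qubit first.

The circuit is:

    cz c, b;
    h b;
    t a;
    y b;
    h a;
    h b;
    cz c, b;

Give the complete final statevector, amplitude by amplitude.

After the circuit, the state carries amplitude -sqrt(2)*I/2 on |010>, -sqrt(2)*I/2 on |110>, and 0 on every other basis state.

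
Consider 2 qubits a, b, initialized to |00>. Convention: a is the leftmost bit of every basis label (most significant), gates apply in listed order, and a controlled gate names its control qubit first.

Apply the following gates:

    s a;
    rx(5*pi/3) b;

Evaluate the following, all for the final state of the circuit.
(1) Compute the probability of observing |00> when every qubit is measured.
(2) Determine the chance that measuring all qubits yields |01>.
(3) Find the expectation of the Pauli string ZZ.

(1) Outcome |00> occurs with probability 3/4.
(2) A full measurement returns |01> with probability 1/4.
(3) The expectation value of ZZ is 1/2.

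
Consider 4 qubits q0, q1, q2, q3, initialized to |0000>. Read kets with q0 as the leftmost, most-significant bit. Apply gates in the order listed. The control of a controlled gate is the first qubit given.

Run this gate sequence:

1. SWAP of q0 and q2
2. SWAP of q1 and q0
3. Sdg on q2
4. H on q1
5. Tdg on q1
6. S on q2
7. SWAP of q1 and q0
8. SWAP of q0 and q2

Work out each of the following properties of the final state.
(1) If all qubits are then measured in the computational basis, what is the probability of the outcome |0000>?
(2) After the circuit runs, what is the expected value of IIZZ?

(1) A full measurement returns |0000> with probability 1/2.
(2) The observable IIZZ averages to 0.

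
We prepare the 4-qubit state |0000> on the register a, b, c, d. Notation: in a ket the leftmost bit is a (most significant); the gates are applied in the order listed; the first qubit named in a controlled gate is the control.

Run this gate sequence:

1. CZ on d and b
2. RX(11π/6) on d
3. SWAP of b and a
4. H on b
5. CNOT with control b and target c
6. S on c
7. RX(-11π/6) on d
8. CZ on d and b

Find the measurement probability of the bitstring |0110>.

A full measurement returns |0110> with probability 1/2.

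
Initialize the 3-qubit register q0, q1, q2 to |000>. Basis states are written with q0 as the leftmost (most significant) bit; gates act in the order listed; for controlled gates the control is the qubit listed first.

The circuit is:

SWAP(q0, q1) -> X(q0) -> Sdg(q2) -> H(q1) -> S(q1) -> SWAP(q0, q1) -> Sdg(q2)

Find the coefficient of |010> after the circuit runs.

The amplitude on |010> is sqrt(2)/2.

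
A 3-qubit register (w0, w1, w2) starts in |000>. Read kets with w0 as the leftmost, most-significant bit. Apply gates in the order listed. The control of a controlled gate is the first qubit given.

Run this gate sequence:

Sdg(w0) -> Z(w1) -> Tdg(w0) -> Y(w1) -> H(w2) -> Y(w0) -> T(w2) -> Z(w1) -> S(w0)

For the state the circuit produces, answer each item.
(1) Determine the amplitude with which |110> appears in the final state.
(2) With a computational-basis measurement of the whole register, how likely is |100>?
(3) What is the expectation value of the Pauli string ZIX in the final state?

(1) |110> carries amplitude sqrt(2)*I/2 in the final state.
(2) The probability of measuring |100> is 0.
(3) In the final state, ZIX has expectation -sqrt(2)/2.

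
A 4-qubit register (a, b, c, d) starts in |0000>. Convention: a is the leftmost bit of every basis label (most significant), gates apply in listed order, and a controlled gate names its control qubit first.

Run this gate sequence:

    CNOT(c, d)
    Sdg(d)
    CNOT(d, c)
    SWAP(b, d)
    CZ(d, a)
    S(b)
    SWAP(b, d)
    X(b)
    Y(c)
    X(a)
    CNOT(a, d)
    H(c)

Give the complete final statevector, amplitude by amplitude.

After the circuit, the state carries amplitude sqrt(2)*I/2 on |1101>, -sqrt(2)*I/2 on |1111>, and 0 on every other basis state.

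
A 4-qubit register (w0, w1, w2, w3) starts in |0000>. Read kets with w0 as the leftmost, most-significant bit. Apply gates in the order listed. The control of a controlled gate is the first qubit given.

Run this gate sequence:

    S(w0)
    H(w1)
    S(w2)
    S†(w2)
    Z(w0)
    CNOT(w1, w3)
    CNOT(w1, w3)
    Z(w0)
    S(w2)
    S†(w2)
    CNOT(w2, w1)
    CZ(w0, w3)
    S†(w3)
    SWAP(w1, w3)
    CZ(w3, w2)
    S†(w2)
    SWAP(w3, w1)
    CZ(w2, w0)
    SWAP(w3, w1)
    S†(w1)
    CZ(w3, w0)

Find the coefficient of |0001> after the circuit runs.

|0001> carries amplitude sqrt(2)/2 in the final state. Key observation: gates 3-10 undo each other exactly, leaving only the rest of the circuit to track.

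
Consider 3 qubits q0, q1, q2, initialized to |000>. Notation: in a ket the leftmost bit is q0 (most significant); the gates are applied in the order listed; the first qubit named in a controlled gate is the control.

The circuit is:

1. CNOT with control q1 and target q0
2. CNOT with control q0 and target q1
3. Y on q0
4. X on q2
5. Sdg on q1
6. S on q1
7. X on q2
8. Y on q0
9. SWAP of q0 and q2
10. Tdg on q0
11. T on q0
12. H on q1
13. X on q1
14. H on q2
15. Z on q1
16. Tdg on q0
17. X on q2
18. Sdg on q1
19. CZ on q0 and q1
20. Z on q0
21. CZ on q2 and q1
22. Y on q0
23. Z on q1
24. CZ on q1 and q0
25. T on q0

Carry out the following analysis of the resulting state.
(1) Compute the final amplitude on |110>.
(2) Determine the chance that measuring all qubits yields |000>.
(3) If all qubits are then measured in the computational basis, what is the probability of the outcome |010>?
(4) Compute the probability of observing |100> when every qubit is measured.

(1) The amplitude on |110> is -exp(I*pi/4)/2. Key observation: steps 3-8 multiply out to the identity, so the circuit reduces to the remaining gates.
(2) The probability of measuring |000> is 0.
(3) The probability of measuring |010> is 0.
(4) Outcome |100> occurs with probability 1/4.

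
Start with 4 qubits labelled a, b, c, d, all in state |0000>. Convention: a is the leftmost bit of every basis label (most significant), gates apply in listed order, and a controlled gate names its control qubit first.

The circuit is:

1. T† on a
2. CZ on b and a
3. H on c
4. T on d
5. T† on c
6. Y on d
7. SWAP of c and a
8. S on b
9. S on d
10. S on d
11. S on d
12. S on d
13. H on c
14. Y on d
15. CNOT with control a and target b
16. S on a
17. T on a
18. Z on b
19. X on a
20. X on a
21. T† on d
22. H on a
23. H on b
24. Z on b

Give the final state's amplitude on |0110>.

|0110> carries amplitude -1/4 - I/4 in the final state. Key observation: steps 9-12 multiply out to the identity, so the circuit reduces to the remaining gates.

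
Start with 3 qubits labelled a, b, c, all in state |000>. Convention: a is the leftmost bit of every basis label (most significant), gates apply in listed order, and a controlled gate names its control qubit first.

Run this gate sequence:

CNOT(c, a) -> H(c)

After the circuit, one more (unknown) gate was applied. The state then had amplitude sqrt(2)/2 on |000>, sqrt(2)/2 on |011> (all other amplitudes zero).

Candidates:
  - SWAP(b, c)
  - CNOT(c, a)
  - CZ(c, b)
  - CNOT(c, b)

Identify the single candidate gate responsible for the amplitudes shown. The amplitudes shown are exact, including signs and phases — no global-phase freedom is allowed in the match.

The applied gate was CNOT(c, b).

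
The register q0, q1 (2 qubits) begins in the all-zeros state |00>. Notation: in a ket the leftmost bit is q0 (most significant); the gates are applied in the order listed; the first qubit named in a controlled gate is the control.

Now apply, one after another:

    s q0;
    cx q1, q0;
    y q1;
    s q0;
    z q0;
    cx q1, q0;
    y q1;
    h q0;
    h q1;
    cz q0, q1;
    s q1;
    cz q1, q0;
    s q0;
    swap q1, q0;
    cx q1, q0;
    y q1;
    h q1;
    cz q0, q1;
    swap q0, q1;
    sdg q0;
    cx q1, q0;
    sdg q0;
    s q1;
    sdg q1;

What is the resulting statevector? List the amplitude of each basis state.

The final amplitudes are 0 on |00>, 0 on |01>, sqrt(2)*I/2 on |10>, sqrt(2)*I/2 on |11>.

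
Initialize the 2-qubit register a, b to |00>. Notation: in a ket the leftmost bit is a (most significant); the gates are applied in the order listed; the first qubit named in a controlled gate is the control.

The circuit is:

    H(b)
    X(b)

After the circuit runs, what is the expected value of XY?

In the final state, XY has expectation 0.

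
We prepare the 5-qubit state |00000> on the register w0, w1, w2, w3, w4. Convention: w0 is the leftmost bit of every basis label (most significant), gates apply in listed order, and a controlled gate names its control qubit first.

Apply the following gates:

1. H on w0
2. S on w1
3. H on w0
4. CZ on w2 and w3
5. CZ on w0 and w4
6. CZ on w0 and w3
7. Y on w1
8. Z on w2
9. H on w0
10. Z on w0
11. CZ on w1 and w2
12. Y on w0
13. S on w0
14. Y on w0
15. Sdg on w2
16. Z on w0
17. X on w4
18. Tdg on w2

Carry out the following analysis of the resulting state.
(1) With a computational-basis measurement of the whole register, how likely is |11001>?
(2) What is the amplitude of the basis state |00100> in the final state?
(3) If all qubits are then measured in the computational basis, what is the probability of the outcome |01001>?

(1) Outcome |11001> occurs with probability 1/2.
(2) The amplitude on |00100> is 0.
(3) The probability of measuring |01001> is 1/2.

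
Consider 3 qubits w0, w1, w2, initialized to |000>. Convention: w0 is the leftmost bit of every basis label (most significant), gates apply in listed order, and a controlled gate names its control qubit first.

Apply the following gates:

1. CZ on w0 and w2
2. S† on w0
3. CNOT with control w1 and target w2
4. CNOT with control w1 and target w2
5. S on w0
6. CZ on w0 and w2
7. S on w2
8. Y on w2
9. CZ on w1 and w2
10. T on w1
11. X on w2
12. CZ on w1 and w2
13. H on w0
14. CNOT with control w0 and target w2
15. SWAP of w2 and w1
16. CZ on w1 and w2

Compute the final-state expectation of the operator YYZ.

The observable YYZ averages to -1. Key observation: steps 1-6 multiply out to the identity, so the circuit reduces to the remaining gates.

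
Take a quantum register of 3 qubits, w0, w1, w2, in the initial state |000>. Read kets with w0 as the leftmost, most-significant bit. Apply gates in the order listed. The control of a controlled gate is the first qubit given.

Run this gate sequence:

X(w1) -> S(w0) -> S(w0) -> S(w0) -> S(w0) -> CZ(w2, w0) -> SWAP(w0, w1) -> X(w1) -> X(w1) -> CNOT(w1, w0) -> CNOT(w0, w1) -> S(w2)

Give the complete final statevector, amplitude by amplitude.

The final amplitudes are 1 on |110>, and 0 on every other basis state. Key observation: the block from step 2 through step 5 cancels to the identity and can be dropped.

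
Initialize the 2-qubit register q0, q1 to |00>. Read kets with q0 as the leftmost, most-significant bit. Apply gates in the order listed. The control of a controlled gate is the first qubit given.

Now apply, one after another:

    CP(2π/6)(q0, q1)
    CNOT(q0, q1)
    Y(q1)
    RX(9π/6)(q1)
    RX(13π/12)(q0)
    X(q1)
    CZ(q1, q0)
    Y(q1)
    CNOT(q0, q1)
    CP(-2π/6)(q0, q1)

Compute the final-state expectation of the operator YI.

The expectation value of YI is -sqrt(6)/16 + 3*sqrt(2)/16.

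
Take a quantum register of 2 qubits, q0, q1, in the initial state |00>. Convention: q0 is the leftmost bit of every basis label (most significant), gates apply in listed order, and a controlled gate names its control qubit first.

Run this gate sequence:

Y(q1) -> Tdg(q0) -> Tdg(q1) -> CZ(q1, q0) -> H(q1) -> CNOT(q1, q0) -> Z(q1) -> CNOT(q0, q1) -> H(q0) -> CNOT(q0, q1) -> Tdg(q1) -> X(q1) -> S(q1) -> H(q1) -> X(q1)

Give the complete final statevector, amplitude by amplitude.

The resulting statevector has amplitude -sqrt(2)*exp(3*I*pi/4)/2 on |00>, sqrt(2)*exp(3*I*pi/4)/2 on |01>, 0 on |10>, 0 on |11>.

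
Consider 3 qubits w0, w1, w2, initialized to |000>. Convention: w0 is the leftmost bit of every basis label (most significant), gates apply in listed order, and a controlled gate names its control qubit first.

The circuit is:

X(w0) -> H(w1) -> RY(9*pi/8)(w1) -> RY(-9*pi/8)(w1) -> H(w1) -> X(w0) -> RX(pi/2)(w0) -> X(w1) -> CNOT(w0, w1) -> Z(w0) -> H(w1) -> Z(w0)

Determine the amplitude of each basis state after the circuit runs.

After the circuit, the state carries amplitude 1/2 on |000>, 0 on |001>, -1/2 on |010>, 0 on |011>, -I/2 on |100>, 0 on |101>, -I/2 on |110>, 0 on |111>. Key observation: gates 1-6 undo each other exactly, leaving only the rest of the circuit to track.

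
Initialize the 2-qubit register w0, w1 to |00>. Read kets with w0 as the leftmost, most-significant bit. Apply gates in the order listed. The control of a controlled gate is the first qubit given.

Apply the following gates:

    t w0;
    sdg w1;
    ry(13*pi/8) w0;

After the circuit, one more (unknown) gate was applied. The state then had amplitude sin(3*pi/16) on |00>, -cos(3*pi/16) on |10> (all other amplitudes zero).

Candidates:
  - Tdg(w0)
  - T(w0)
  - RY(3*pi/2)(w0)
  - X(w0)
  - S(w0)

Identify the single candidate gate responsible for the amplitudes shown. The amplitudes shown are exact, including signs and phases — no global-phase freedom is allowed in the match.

It was X(w0) that produced the state shown.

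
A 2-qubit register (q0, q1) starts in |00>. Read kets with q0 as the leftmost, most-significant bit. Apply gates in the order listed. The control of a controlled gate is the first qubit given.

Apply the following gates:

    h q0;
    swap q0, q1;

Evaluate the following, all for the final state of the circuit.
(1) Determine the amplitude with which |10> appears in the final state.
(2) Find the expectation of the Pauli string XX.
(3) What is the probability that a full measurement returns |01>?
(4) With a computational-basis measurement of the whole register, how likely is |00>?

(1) The final state's coefficient on |10> equals 0.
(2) The observable XX averages to 0.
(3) A full measurement returns |01> with probability 1/2.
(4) The probability of measuring |00> is 1/2.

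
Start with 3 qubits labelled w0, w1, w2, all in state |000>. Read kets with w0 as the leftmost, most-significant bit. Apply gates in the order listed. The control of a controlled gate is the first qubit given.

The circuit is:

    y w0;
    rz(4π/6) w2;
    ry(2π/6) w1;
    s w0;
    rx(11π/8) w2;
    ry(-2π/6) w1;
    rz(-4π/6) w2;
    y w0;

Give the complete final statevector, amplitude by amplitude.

The final amplitudes are -I*cos(5*pi/16) on |000>, -exp(I*pi/3)*sin(5*pi/16) on |001>, and 0 on every other basis state.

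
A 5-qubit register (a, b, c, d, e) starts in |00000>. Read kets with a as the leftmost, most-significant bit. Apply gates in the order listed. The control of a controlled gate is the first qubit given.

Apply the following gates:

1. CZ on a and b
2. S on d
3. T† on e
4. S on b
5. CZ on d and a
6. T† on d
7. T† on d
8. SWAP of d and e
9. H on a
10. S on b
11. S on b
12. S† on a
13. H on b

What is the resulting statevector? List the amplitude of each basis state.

The final amplitudes are 1/2 on |00000>, 1/2 on |01000>, -I/2 on |10000>, -I/2 on |11000>, and 0 on every other basis state.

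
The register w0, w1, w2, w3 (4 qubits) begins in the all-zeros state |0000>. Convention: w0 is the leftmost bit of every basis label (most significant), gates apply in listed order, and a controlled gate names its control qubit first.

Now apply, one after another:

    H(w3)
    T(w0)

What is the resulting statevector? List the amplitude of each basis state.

The resulting statevector has amplitude sqrt(2)/2 on |0000>, sqrt(2)/2 on |0001>, and 0 on every other basis state.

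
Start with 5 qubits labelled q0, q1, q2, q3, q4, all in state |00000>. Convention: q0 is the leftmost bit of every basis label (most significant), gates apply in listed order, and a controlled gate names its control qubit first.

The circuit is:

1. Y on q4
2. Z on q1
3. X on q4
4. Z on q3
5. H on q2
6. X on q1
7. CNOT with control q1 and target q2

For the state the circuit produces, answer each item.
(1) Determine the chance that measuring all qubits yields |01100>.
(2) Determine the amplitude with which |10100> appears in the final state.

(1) Outcome |01100> occurs with probability 1/2.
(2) The amplitude on |10100> is 0.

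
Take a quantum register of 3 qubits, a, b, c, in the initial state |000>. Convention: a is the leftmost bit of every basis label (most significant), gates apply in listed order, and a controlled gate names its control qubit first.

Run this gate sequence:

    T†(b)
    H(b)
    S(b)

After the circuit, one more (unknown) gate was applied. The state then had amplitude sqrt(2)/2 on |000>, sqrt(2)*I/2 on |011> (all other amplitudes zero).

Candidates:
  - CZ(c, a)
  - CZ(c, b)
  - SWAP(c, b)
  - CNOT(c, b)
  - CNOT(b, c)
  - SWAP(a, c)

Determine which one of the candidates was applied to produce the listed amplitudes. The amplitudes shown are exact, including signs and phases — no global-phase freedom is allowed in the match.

The unique candidate consistent with the amplitudes is CNOT(b, c).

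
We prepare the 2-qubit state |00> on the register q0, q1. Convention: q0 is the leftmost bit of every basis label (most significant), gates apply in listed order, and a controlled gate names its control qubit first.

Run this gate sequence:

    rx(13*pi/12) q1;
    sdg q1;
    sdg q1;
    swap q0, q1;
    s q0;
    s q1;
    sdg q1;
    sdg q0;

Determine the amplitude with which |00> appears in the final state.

The amplitude on |00> is -sqrt(sqrt(2) + 2)/4 + sqrt(6 - 3*sqrt(2))/4.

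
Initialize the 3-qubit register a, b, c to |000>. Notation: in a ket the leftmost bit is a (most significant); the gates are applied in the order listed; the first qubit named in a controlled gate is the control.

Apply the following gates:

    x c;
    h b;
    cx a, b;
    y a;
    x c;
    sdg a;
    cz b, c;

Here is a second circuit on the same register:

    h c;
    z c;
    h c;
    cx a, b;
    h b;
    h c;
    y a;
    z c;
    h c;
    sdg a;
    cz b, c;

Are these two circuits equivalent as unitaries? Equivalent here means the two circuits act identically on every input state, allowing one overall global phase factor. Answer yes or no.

No, they are not equivalent — no single phase factor reconciles the two unitaries.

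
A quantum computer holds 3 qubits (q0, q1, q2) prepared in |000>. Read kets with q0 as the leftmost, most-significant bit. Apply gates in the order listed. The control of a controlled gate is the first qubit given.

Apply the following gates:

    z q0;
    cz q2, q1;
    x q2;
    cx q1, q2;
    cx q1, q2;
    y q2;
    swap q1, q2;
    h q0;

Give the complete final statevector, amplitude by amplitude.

The resulting statevector has amplitude -sqrt(2)*I/2 on |000>, -sqrt(2)*I/2 on |100>, and 0 on every other basis state.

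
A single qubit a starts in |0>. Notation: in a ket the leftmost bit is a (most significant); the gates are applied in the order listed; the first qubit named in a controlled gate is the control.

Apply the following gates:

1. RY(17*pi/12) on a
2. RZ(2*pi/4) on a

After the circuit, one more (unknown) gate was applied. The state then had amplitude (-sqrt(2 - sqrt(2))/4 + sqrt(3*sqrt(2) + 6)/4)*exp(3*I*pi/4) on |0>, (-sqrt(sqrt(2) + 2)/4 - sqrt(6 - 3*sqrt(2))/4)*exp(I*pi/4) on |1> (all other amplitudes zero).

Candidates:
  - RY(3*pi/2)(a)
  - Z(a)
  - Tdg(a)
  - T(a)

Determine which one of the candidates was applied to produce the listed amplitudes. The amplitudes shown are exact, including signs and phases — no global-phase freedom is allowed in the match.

It was Z(a) that produced the state shown.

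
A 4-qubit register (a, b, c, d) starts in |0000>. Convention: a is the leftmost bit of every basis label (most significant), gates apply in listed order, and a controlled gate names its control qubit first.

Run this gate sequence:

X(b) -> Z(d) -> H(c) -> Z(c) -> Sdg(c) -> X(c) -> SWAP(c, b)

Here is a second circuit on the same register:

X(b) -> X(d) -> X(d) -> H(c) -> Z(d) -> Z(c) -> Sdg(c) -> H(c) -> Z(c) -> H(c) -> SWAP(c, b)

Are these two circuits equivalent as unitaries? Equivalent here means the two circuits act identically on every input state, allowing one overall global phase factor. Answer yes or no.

Yes, they are equivalent — the unitaries differ by at most a global phase.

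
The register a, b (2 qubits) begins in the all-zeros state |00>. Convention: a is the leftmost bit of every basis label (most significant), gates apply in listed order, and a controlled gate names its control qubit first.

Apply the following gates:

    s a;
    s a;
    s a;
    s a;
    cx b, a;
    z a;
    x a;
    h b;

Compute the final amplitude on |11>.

The amplitude on |11> is sqrt(2)/2. Key observation: the block from step 1 through step 4 cancels to the identity and can be dropped.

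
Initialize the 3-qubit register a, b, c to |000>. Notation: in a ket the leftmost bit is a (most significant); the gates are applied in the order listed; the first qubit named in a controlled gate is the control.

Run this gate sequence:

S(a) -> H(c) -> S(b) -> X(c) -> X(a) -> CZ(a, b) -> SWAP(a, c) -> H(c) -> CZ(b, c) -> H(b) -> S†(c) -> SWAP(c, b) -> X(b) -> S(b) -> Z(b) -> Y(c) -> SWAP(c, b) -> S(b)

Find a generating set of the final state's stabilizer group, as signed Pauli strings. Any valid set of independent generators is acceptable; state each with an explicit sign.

The stabilizer group can be generated by +XII, -IYI, -IIX, among other valid generating sets.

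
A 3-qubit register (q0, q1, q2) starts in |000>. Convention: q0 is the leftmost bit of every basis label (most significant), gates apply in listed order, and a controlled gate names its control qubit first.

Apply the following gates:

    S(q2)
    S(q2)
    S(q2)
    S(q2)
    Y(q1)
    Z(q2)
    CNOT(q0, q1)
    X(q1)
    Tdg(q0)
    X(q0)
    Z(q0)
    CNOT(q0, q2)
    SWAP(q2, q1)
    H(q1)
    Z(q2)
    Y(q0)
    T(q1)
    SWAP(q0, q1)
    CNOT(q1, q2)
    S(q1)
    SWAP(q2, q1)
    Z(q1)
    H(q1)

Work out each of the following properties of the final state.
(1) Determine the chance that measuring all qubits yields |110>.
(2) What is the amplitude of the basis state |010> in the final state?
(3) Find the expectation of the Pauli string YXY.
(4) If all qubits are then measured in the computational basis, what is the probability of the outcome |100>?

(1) A full measurement returns |110> with probability 1/4. Key observation: steps 1-4 multiply out to the identity, so the circuit reduces to the remaining gates.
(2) The amplitude on |010> is -1/2.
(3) In the final state, YXY has expectation 0.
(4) A full measurement returns |100> with probability 1/4.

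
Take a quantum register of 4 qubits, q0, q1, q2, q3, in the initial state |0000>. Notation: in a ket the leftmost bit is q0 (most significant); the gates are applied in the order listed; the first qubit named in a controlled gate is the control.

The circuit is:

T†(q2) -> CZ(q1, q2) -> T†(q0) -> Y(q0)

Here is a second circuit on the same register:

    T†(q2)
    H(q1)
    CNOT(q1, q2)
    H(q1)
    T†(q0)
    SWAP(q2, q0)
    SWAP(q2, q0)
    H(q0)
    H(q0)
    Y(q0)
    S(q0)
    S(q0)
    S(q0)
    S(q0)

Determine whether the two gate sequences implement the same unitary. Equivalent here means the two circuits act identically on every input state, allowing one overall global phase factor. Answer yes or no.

No, they are not equivalent — no single phase factor reconciles the two unitaries.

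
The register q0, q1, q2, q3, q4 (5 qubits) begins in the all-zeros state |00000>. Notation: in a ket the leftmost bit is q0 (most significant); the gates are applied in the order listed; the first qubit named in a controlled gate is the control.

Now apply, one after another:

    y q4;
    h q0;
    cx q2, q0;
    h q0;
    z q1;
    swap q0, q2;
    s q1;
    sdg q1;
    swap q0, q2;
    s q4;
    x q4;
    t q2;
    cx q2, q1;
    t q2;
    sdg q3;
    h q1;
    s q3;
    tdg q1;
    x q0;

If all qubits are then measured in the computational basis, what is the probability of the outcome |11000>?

Outcome |11000> occurs with probability 1/2. Key observation: steps 6-9 multiply out to the identity, so the circuit reduces to the remaining gates.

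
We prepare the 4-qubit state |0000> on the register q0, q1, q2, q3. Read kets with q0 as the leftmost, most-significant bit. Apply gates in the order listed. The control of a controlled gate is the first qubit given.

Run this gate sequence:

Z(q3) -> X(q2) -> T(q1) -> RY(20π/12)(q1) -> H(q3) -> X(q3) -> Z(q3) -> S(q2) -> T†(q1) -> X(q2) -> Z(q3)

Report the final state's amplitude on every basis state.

After the circuit, the state carries amplitude -sqrt(6)*I/4 on |0000>, -sqrt(6)*I/4 on |0001>, sqrt(2)*exp(I*pi/4)/4 on |0100>, sqrt(2)*exp(I*pi/4)/4 on |0101>, and 0 on every other basis state.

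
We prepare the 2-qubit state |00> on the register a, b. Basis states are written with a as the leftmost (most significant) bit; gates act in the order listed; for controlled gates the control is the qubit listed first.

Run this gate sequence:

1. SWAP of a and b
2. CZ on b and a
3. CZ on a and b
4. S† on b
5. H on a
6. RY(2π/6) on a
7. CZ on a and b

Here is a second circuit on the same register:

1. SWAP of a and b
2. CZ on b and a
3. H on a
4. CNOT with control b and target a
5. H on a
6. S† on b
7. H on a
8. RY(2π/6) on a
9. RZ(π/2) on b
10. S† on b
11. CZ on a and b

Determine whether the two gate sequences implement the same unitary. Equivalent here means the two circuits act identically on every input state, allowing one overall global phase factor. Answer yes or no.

Yes: on every input state the two circuits agree up to one overall phase factor.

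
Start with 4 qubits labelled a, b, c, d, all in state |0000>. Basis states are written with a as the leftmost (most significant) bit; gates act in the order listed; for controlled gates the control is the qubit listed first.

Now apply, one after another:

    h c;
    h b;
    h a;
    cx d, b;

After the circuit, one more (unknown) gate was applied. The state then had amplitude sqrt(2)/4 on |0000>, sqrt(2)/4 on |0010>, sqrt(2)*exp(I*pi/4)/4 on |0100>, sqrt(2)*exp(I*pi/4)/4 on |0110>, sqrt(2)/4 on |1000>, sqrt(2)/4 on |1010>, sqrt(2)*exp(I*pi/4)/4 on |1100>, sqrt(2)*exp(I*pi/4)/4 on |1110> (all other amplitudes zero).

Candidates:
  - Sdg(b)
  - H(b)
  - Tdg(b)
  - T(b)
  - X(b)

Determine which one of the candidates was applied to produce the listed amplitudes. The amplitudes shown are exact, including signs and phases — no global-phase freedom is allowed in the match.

The applied gate was T(b).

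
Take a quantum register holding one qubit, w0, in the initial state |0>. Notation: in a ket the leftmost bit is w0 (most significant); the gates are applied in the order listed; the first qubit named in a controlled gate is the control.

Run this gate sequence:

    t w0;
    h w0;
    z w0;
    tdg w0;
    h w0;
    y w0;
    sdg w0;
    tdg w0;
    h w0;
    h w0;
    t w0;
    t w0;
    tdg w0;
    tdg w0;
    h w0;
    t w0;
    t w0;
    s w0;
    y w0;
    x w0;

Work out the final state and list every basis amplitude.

The final amplitudes are 1/2 on |0>, sqrt(2)*(2 - exp(I*pi/4) - exp(3*I*pi/4))/4 on |1>. Key observation: the block from step 10 through step 15 cancels to the identity and can be dropped.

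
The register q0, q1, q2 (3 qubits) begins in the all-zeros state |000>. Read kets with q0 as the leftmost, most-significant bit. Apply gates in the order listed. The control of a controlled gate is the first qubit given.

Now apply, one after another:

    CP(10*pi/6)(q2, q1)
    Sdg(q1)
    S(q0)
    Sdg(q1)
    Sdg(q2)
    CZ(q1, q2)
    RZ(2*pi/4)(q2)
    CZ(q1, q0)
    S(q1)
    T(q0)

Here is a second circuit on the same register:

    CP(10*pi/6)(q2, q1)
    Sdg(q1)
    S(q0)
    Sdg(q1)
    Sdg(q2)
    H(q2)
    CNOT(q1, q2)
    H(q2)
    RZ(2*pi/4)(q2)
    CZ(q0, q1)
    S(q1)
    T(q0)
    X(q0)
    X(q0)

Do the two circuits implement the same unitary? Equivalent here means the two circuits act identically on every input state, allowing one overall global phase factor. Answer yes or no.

Yes: on every input state the two circuits agree up to one overall phase factor.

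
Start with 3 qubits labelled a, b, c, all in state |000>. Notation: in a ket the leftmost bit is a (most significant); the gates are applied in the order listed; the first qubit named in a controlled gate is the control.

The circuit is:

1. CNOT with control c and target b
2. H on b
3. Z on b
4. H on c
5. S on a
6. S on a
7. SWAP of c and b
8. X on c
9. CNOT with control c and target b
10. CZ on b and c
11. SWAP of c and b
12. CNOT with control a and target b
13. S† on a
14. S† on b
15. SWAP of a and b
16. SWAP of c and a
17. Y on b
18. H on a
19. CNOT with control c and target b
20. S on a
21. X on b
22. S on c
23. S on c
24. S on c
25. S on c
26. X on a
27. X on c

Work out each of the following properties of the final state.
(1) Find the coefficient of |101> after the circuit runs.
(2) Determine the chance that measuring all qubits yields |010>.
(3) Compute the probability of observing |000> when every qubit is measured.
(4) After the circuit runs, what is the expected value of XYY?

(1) |101> carries amplitude -sqrt(2)*I/2 in the final state. Key observation: gates 22-25 undo each other exactly, leaving only the rest of the circuit to track.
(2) Outcome |010> occurs with probability 1/2.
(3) Outcome |000> occurs with probability 0.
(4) In the final state, XYY has expectation -1.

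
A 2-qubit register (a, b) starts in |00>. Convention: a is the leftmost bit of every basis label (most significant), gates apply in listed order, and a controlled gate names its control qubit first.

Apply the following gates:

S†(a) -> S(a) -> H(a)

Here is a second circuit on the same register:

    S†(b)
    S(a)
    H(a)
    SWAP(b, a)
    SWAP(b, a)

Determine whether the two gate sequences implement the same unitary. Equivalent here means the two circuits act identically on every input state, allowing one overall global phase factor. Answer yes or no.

No: there is an input state on which the two circuits produce genuinely different outputs (not merely differing by a phase).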